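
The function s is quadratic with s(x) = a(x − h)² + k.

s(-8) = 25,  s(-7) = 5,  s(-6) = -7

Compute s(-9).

53

First differences -20, -12; second difference 8 = 2a, so a = 4.
Expanding, the x-coefficient is −2ah = -8h; matching it to the data gives h = -5, and then k = -11.
So s(x) = 4(x + 5)² − 11.
s(-9) = 4·(-4)² − 11 = 53.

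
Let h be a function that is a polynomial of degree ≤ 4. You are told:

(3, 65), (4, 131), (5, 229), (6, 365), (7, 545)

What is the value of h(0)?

-1

First differences: 66, 98, 136, 180. Second differences: 32, 38, 44. Third differences: 6, 6.
Level-3 differences are constant, so h has degree 3.
Fitting a degree-3 polynomial gives h(n) = n³ + 4n² + n - 1.
Then h(0) = -1.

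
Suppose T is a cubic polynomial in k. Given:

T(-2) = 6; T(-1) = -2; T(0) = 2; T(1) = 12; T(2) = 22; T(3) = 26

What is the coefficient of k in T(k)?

First differences: -8, 4, 10, 10, 4. Second differences: 12, 6, 0, -6. Third differences: -6, -6, -6.
Level-3 differences are constant, so T has degree 3.
Fitting a degree-3 polynomial gives T(k) = -k³ + 3k² + 8k + 2.
The coefficient of k is 8.

8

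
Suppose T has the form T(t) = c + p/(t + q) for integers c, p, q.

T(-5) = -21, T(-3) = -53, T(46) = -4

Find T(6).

(T(t) − c)(t + q) = p for each data point; the three points give a linear system in c and q, then p follows.
Solving: c = -5, q = 2, p = 48, so T(t) = -5 + 48/(t + 2).
Then T(6) = -5 + 48/8 = 1.

1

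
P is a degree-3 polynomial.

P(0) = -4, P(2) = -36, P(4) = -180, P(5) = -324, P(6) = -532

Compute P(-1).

0

Write P(t) = at³ + bt² + ct + d; the 5 given values yield a linear system in the 4 coefficients.
Solving, P(t) = -2t³ - 2t² - 4t - 4.
Then P(-1) = 0.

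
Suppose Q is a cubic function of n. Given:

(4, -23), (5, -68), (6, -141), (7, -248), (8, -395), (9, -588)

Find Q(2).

7

Write Q(n) = an³ + bn² + cn + d; the 6 given values yield a linear system in the 4 coefficients.
Solving, Q(n) = -n³ + n² + 7n - 3.
Then Q(2) = 7.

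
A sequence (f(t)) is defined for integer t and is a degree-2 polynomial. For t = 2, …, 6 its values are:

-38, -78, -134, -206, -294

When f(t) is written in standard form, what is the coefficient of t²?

Write f(t) = at² + bt + c; the 5 given values yield a linear system in the 3 coefficients.
Solving, f(t) = -8t² - 6.
The coefficient of t² is -8.

-8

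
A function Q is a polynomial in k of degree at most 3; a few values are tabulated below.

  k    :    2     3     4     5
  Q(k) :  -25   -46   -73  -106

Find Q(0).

-1

Write Q(k) = ak³ + bk² + ck + d; the 4 given values yield a linear system in the 4 coefficients.
Solving, the leading coefficient vanishes, and Q(k) = -3k² - 6k - 1.
Then Q(0) = -1.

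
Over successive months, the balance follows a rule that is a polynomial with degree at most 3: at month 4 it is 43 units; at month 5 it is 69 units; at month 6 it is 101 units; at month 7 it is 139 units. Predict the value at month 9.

233

Write the value at m as T(m).
First differences: 26, 32, 38. Second differences: 6, 6.
Level-2 differences are constant, so T has degree 2.
Fitting a degree-2 polynomial gives T(m) = 3m² - m - 1.
Then T(9) = 233.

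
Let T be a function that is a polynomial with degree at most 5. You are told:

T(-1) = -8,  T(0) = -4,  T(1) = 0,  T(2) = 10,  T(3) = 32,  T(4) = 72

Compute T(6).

First differences: 4, 4, 10, 22, 40. Second differences: 0, 6, 12, 18. Third differences: 6, 6, 6.
Level-3 differences are constant, so T has degree 3.
Fitting a degree-3 polynomial gives T(m) = m³ + 3m - 4.
Then T(6) = 230.

230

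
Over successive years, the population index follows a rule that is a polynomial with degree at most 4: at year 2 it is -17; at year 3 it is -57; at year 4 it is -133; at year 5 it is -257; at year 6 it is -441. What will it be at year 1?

Write the value at n as u(n).
First differences: -40, -76, -124, -184. Second differences: -36, -48, -60. Third differences: -12, -12.
Level-3 differences are constant, so u has degree 3.
Fitting a degree-3 polynomial gives u(n) = -2n³ - 2n + 3.
Then u(1) = -1.

-1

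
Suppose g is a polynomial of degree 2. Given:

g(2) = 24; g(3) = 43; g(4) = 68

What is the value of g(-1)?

Write g(x) = ax² + bx + c; the 3 given values yield a linear system in the 3 coefficients.
Solving, g(x) = 3x² + 4x + 4.
Then g(-1) = 3.

3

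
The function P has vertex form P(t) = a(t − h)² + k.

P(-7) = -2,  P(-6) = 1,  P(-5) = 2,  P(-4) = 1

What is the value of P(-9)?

-14

First differences 3, 1, -1; second difference -2 = 2a, so a = -1.
Expanding, the t-coefficient is −2ah = 2h; matching it to the data gives h = -5, and then k = 2.
So P(t) = -1(t + 5)² + 2.
P(-9) = -1·(-4)² + 2 = -14.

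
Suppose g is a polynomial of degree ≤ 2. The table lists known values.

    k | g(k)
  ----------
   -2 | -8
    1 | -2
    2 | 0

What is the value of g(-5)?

Write g(k) = ak² + bk + c; the 3 given values yield a linear system in the 3 coefficients.
Solving, the leading coefficient vanishes, and g(k) = 2k - 4.
Then g(-5) = -14.

-14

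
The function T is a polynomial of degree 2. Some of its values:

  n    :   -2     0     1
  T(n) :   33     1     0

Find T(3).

28

Write T(n) = an² + bn + c; the 3 given values yield a linear system in the 3 coefficients.
Solving, T(n) = 5n² - 6n + 1.
Then T(3) = 28.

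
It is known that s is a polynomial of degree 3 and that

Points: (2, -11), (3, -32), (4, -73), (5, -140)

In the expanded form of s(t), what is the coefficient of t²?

Write s(t) = at³ + bt² + ct + d; the 4 given values yield a linear system in the 4 coefficients.
Solving, s(t) = -t³ - t² + 3t - 5.
The coefficient of t² is -1.

-1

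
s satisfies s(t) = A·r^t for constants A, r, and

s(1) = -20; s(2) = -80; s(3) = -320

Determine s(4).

-1280

Consecutive ratio: -80/(-20) = 4, and -320/(-80) = 4, so r = 4.
Then A·4^1 = -20 gives A = -5, and s(t) = -5·4^t.
s(4) = -5·4^4 = -1280.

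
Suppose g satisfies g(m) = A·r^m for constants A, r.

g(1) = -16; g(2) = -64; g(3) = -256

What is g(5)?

Consecutive ratio: -64/(-16) = 4, and -256/(-64) = 4, so r = 4.
Then A·4^1 = -16 gives A = -4, and g(m) = -4·4^m.
g(5) = -4·4^5 = -4096.

-4096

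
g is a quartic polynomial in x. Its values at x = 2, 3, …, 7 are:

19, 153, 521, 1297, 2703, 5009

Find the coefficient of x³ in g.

First differences: 134, 368, 776, 1406, 2306. Second differences: 234, 408, 630, 900. Third differences: 174, 222, 270. Fourth differences: 48, 48.
Level-4 differences are constant, so g has degree 4.
Fitting a degree-4 polynomial gives g(x) = 2x^4 + x³ - 2x² - 5x - 3.
The coefficient of x³ is 1.

1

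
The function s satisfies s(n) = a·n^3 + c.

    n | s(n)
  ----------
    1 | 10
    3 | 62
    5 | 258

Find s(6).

440

From s(1) = 10 and s(3) = 62: 1a + c = 10 and 27a + c = 62.
Subtracting: 26a = 52, so a = 2; then c = 10 − 2·1 = 8.
So s(n) = 2n³ + 8, and s(6) = 440.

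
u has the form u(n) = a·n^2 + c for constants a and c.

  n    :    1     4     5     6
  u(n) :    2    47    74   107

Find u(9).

242

From u(1) = 2 and u(4) = 47: 1a + c = 2 and 16a + c = 47.
Subtracting: 15a = 45, so a = 3; then c = 2 − 3·1 = -1.
So u(n) = 3n² − 1, and u(9) = 242.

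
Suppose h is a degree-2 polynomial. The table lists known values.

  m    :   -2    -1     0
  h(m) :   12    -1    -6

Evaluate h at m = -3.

33

Write h(m) = am² + bm + c; the 3 given values yield a linear system in the 3 coefficients.
Solving, h(m) = 4m² - m - 6.
Then h(-3) = 33.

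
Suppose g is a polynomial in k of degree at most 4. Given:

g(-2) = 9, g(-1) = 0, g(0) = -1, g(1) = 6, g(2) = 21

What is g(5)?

114

First differences: -9, -1, 7, 15. Second differences: 8, 8, 8.
Level-2 differences are constant, so g has degree 2.
Fitting a degree-2 polynomial gives g(k) = 4k² + 3k - 1.
Then g(5) = 114.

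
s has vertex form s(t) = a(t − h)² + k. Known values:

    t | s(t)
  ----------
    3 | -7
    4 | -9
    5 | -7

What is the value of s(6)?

-1

First differences -2, 2; second difference 4 = 2a, so a = 2.
Expanding, the t-coefficient is −2ah = -4h; matching it to the data gives h = 4, and then k = -9.
So s(t) = 2(t − 4)² − 9.
s(6) = 2·2² − 9 = -1.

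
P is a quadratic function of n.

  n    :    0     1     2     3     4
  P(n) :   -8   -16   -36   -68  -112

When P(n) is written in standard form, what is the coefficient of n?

-2

Write P(n) = an² + bn + c; the 5 given values yield a linear system in the 3 coefficients.
Solving, P(n) = -6n² - 2n - 8.
The coefficient of n is -2.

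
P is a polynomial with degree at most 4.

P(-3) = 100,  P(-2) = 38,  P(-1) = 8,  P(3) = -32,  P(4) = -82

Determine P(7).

Write P(k) = ak^4 + bk³ + ck² + dk + e; the 5 given values yield a linear system in the 5 coefficients.
Solving, the leading coefficient vanishes, and P(k) = -2k³ + 4k² - 4k - 2.
Then P(7) = -520.

-520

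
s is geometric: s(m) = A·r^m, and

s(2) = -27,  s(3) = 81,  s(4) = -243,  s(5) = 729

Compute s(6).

Consecutive ratio: 81/(-27) = -3, and -243/81 = -3, so r = -3.
Then A·(-3)^2 = -27 gives A = -3, and s(m) = -3·(-3)^m.
s(6) = -3·(-3)^6 = -2187.

-2187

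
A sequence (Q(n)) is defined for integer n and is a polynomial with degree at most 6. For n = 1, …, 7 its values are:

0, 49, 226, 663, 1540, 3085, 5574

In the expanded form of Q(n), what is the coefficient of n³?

2

First differences: 49, 177, 437, 877, 1545, 2489. Second differences: 128, 260, 440, 668, 944. Third differences: 132, 180, 228, 276. Fourth differences: 48, 48, 48.
Level-4 differences are constant, so Q has degree 4.
Fitting a degree-4 polynomial gives Q(n) = 2n^4 + 2n³ + 2n² - n - 5.
The coefficient of n³ is 2.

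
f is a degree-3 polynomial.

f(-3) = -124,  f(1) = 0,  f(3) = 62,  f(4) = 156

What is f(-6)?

-784

Write f(n) = an³ + bn² + cn + d; the 4 given values yield a linear system in the 4 coefficients.
Solving, f(n) = 3n³ - 3n² + 4n - 4.
Then f(-6) = -784.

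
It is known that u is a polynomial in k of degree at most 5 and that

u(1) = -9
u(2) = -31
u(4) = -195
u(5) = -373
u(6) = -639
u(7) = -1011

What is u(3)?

Write u(k) = ak^5 + bk^4 + ck³ + dk² + ek + p; the 6 given values yield a linear system in the 6 coefficients.
Solving, the top 2 coefficients vanish, and u(k) = -3k³ + k² - 4k - 3.
Then u(3) = -87.

-87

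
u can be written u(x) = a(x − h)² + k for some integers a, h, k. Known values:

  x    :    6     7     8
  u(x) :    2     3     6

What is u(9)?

11

First differences 1, 3; second difference 2 = 2a, so a = 1.
Expanding, the x-coefficient is −2ah = -2h; matching it to the data gives h = 6, and then k = 2.
So u(x) = 1(x − 6)² + 2.
u(9) = 1·3² + 2 = 11.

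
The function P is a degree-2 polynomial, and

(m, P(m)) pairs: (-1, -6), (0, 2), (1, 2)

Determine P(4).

-46

Write P(m) = am² + bm + c; the 3 given values yield a linear system in the 3 coefficients.
Solving, P(m) = -4m² + 4m + 2.
Then P(4) = -46.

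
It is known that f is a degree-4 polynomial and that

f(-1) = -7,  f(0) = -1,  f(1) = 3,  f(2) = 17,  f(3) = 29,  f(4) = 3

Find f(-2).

First differences: 6, 4, 14, 12, -26. Second differences: -2, 10, -2, -38. Third differences: 12, -12, -36. Fourth differences: -24, -24.
Level-4 differences are constant, so f has degree 4.
Fitting a degree-4 polynomial gives f(k) = -k^4 + 4k³ + k - 1.
Then f(-2) = -51.

-51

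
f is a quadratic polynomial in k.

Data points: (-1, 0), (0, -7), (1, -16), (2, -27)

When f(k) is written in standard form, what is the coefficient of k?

-8

First differences: -7, -9, -11. Second differences: -2, -2.
Level-2 differences are constant, so f has degree 2.
Fitting a degree-2 polynomial gives f(k) = -k² - 8k - 7.
The coefficient of k is -8.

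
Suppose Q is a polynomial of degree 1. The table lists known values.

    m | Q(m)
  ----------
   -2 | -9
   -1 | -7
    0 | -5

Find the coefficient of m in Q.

2

Write Q(m) = am + b; the 3 given values yield a linear system in the 2 coefficients.
Solving, Q(m) = 2m - 5.
The coefficient of m is 2.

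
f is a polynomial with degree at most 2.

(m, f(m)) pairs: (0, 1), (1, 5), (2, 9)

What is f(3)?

13

Write f(m) = am² + bm + c; the 3 given values yield a linear system in the 3 coefficients.
Solving, the leading coefficient vanishes, and f(m) = 4m + 1.
Then f(3) = 13.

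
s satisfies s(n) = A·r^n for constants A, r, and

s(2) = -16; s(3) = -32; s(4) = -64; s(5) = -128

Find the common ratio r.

Consecutive ratio: -32/(-16) = 2, and -64/(-32) = 2, so r = 2.
Then A·2^2 = -16 gives A = -4, and s(n) = -4·2^n.

2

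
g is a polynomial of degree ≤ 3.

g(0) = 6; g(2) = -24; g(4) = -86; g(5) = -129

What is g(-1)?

Write g(k) = ak³ + bk² + ck + d; the 4 given values yield a linear system in the 4 coefficients.
Solving, the leading coefficient vanishes, and g(k) = -4k² - 7k + 6.
Then g(-1) = 9.

9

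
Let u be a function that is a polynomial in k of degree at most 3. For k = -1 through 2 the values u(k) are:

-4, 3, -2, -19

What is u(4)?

Write u(k) = ak³ + bk² + ck + d; the 4 given values yield a linear system in the 4 coefficients.
Solving, the leading coefficient vanishes, and u(k) = -6k² + k + 3.
Then u(4) = -89.

-89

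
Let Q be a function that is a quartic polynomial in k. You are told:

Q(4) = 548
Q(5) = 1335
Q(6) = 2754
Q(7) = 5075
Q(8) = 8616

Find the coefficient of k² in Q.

-1

Write Q(k) = ak^4 + bk³ + ck² + dk + e; the 5 given values yield a linear system in the 5 coefficients.
Solving, Q(k) = 2k^4 + k³ - k² - 3k.
The coefficient of k² is -1.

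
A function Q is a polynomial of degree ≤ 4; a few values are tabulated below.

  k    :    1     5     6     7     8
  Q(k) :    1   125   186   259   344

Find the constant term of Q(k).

0

Write Q(k) = ak^4 + bk³ + ck² + dk + e; the 5 given values yield a linear system in the 5 coefficients.
Solving, the top 2 coefficients vanish, and Q(k) = 6k² - 5k.
The constant term is Q(0) = 0.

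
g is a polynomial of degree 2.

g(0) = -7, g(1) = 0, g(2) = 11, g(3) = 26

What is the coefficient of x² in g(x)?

2

Write g(x) = ax² + bx + c; the 4 given values yield a linear system in the 3 coefficients.
Solving, g(x) = 2x² + 5x - 7.
The coefficient of x² is 2.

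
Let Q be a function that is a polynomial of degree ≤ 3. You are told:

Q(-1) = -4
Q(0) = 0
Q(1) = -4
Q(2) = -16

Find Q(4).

-64

Write Q(t) = at³ + bt² + ct + d; the 4 given values yield a linear system in the 4 coefficients.
Solving, the leading coefficient vanishes, and Q(t) = -4t².
Then Q(4) = -64.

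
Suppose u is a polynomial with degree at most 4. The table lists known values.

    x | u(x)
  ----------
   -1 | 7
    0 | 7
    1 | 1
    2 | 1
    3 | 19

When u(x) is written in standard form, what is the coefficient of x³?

First differences: 0, -6, 0, 18. Second differences: -6, 6, 18. Third differences: 12, 12.
Level-3 differences are constant, so u has degree 3.
Fitting a degree-3 polynomial gives u(x) = 2x³ - 3x² - 5x + 7.
The coefficient of x³ is 2.

2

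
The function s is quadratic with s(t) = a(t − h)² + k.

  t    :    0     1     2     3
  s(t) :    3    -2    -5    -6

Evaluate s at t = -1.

First differences -5, -3, -1; second difference 2 = 2a, so a = 1.
Expanding, the t-coefficient is −2ah = -2h; matching it to the data gives h = 3, and then k = -6.
So s(t) = 1(t − 3)² − 6.
s(-1) = 1·(-4)² − 6 = 10.

10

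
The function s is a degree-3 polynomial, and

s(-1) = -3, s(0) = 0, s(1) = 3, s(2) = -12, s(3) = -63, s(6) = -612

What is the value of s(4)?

Write s(m) = am³ + bm² + cm + d; the 6 given values yield a linear system in the 4 coefficients.
Solving, s(m) = -3m³ + 6m.
Then s(4) = -168.

-168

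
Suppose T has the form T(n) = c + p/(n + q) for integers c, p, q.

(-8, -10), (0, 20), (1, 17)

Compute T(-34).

3

(T(n) − c)(n + q) = p for each data point; the three points give a linear system in c and q, then p follows.
Solving: c = 5, q = 4, p = 60, so T(n) = 5 + 60/(n + 4).
Then T(-34) = 5 + 60/(-30) = 3.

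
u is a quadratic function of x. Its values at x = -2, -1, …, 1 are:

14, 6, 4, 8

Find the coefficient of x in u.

First differences: -8, -2, 4. Second differences: 6, 6.
Level-2 differences are constant, so u has degree 2.
Fitting a degree-2 polynomial gives u(x) = 3x² + x + 4.
The coefficient of x is 1.

1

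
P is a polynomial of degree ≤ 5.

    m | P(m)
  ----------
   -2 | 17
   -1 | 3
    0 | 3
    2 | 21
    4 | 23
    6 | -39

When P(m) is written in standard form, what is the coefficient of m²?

4

Write P(m) = am^5 + bm^4 + cm³ + dm² + em + p; the 6 given values yield a linear system in the 6 coefficients.
Solving, the top 2 coefficients vanish, and P(m) = -m³ + 4m² + 5m + 3.
The coefficient of m² is 4.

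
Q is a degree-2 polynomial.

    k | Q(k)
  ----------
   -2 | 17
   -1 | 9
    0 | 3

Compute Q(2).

-3

Write Q(k) = ak² + bk + c; the 3 given values yield a linear system in the 3 coefficients.
Solving, Q(k) = k² - 5k + 3.
Then Q(2) = -3.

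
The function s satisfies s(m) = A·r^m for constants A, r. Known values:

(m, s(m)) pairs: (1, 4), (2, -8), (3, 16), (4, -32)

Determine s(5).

Consecutive ratio: -8/4 = -2, and 16/(-8) = -2, so r = -2.
Then A·(-2)^1 = 4 gives A = -2, and s(m) = -2·(-2)^m.
s(5) = -2·(-2)^5 = 64.

64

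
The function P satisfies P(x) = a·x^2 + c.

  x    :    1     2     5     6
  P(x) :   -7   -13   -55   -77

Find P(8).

From P(1) = -7 and P(2) = -13: 1a + c = -7 and 4a + c = -13.
Subtracting: 3a = -6, so a = -2; then c = -7 − (-2)·1 = -5.
So P(x) = -2x² − 5, and P(8) = -133.

-133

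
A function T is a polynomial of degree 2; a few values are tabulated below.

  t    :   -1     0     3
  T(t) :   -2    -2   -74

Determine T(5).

-182

Write T(t) = at² + bt + c; the 3 given values yield a linear system in the 3 coefficients.
Solving, T(t) = -6t² - 6t - 2.
Then T(5) = -182.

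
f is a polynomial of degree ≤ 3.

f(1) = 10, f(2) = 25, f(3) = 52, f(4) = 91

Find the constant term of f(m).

7

Write f(m) = am³ + bm² + cm + d; the 4 given values yield a linear system in the 4 coefficients.
Solving, the leading coefficient vanishes, and f(m) = 6m² - 3m + 7.
The constant term is f(0) = 7.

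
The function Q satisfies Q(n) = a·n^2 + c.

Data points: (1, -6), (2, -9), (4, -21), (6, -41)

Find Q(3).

-14

From Q(1) = -6 and Q(2) = -9: 1a + c = -6 and 4a + c = -9.
Subtracting: 3a = -3, so a = -1; then c = -6 − (-1)·1 = -5.
So Q(n) = -1n² − 5, and Q(3) = -14.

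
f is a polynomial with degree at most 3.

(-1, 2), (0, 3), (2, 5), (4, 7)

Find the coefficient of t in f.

1

Write f(t) = at³ + bt² + ct + d; the 4 given values yield a linear system in the 4 coefficients.
Solving, the top 2 coefficients vanish, and f(t) = t + 3.
The coefficient of t is 1.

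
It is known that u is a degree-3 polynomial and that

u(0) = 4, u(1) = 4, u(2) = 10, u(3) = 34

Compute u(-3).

-80

Write u(m) = am³ + bm² + cm + d; the 4 given values yield a linear system in the 4 coefficients.
Solving, u(m) = 2m³ - 3m² + m + 4.
Then u(-3) = -80.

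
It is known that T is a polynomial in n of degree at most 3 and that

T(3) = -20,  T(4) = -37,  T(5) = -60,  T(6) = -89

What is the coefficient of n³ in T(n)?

0

Write T(n) = an³ + bn² + cn + d; the 4 given values yield a linear system in the 4 coefficients.
Solving, the leading coefficient vanishes, and T(n) = -3n² + 4n - 5.
The coefficient of n³ is 0.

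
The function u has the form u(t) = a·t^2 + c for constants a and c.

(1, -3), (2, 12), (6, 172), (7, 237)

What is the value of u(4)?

From u(1) = -3 and u(2) = 12: 1a + c = -3 and 4a + c = 12.
Subtracting: 3a = 15, so a = 5; then c = -3 − 5·1 = -8.
So u(t) = 5t² − 8, and u(4) = 72.

72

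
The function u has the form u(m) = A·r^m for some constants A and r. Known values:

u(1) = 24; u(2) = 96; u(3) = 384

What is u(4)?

1536

Consecutive ratio: 96/24 = 4, and 384/96 = 4, so r = 4.
Then A·4^1 = 24 gives A = 6, and u(m) = 6·4^m.
u(4) = 6·4^4 = 1536.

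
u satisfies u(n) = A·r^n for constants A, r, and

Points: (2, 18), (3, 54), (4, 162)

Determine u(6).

1458

Consecutive ratio: 54/18 = 3, and 162/54 = 3, so r = 3.
Then A·3^2 = 18 gives A = 2, and u(n) = 2·3^n.
u(6) = 2·3^6 = 1458.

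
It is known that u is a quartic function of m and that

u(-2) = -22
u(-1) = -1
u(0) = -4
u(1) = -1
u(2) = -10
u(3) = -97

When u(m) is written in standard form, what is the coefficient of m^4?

Write u(m) = am^4 + bm³ + cm² + dm + e; the 6 given values yield a linear system in the 5 coefficients.
Solving, u(m) = -2m^4 + m³ + 5m² - m - 4.
The coefficient of m^4 is -2.

-2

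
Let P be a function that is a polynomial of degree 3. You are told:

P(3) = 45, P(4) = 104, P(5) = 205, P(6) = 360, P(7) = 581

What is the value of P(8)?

880

First differences: 59, 101, 155, 221. Second differences: 42, 54, 66. Third differences: 12, 12.
Level-3 differences are constant, so P has degree 3.
Fitting a degree-3 polynomial gives P(k) = 2k³ - 3k² + 6k.
Then P(8) = 880.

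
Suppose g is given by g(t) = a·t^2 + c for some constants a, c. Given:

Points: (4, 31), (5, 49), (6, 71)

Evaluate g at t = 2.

From g(4) = 31 and g(5) = 49: 16a + c = 31 and 25a + c = 49.
Subtracting: 9a = 18, so a = 2; then c = 31 − 2·16 = -1.
So g(t) = 2t² − 1, and g(2) = 7.

7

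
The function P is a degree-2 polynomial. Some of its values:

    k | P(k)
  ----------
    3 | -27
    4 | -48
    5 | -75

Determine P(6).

-108

Write P(k) = ak² + bk + c; the 3 given values yield a linear system in the 3 coefficients.
Solving, P(k) = -3k².
Then P(6) = -108.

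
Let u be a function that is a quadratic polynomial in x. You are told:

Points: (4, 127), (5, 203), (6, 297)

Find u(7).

Write u(x) = ax² + bx + c; the 3 given values yield a linear system in the 3 coefficients.
Solving, u(x) = 9x² - 5x + 3.
Then u(7) = 409.

409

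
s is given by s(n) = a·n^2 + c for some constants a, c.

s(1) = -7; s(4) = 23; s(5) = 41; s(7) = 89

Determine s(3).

From s(1) = -7 and s(4) = 23: 1a + c = -7 and 16a + c = 23.
Subtracting: 15a = 30, so a = 2; then c = -7 − 2·1 = -9.
So s(n) = 2n² − 9, and s(3) = 9.

9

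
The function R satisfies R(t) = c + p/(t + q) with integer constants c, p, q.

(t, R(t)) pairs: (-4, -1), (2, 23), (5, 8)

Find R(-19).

2

(R(t) − c)(t + q) = p for each data point; the three points give a linear system in c and q, then p follows.
Solving: c = 3, q = -1, p = 20, so R(t) = 3 + 20/(t − 1).
Then R(-19) = 3 + 20/(-20) = 2.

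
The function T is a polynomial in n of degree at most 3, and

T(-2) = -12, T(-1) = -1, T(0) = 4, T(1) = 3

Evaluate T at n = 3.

-17

Write T(n) = an³ + bn² + cn + d; the 4 given values yield a linear system in the 4 coefficients.
Solving, the leading coefficient vanishes, and T(n) = -3n² + 2n + 4.
Then T(3) = -17.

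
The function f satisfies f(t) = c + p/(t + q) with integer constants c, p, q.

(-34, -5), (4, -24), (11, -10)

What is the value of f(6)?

-15

(f(t) − c)(t + q) = p for each data point; the three points give a linear system in c and q, then p follows.
Solving: c = -6, q = -2, p = -36, so f(t) = -6 − 36/(t − 2).
Then f(6) = -6 − 36/4 = -15.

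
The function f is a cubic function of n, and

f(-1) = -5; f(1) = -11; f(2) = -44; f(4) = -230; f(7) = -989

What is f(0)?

-2

Write f(n) = an³ + bn² + cn + d; the 5 given values yield a linear system in the 4 coefficients.
Solving, f(n) = -2n³ - 6n² - n - 2.
The constant term is f(0) = -2.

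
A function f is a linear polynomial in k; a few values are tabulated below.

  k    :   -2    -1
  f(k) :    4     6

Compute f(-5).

-2

Write f(k) = ak + b; the 2 given values yield a linear system in the 2 coefficients.
Solving, f(k) = 2k + 8.
Then f(-5) = -2.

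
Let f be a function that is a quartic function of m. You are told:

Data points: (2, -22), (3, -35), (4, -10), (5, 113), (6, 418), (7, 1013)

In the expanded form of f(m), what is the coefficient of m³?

First differences: -13, 25, 123, 305, 595. Second differences: 38, 98, 182, 290. Third differences: 60, 84, 108. Fourth differences: 24, 24.
Level-4 differences are constant, so f has degree 4.
Fitting a degree-4 polynomial gives f(m) = m^4 - 4m³ - 2m - 2.
The coefficient of m³ is -4.

-4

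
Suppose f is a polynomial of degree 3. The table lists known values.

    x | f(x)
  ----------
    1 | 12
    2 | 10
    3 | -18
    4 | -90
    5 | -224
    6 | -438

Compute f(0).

6

Write f(x) = ax³ + bx² + cx + d; the 6 given values yield a linear system in the 4 coefficients.
Solving, f(x) = -3x³ + 5x² + 4x + 6.
Then f(0) = 6.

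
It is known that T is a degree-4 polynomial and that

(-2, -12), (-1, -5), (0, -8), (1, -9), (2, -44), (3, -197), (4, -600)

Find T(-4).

First differences: 7, -3, -1, -35, -153, -403. Second differences: -10, 2, -34, -118, -250. Third differences: 12, -36, -84, -132. Fourth differences: -48, -48, -48.
Level-4 differences are constant, so T has degree 4.
Fitting a degree-4 polynomial gives T(k) = -2k^4 - 2k³ + 3k² - 8.
Then T(-4) = -344.

-344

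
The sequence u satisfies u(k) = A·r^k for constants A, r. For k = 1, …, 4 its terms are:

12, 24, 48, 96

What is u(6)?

Consecutive ratio: 24/12 = 2, and 48/24 = 2, so r = 2.
Then A·2^1 = 12 gives A = 6, and u(k) = 6·2^k.
u(6) = 6·2^6 = 384.

384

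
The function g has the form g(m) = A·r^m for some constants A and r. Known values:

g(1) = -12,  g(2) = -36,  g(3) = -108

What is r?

Consecutive ratio: -36/(-12) = 3, and -108/(-36) = 3, so r = 3.
Then A·3^1 = -12 gives A = -4, and g(m) = -4·3^m.

3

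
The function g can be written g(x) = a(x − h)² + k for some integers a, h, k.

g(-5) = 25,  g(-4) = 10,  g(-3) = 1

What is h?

First differences -15, -9; second difference 6 = 2a, so a = 3.
Expanding, the x-coefficient is −2ah = -6h; matching it to the data gives h = -2, and then k = -2.
So g(x) = 3(x + 2)² − 2.
Hence h = -2.

-2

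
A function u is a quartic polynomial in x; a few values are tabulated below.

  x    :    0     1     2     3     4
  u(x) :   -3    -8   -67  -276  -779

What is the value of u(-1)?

Write u(x) = ax^4 + bx³ + cx² + dx + e; the 5 given values yield a linear system in the 5 coefficients.
Solving, u(x) = -2x^4 - 4x³ - x² + 2x - 3.
Then u(-1) = -4.

-4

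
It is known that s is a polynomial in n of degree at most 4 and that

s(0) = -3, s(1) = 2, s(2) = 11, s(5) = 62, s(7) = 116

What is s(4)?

Write s(n) = an^4 + bn³ + cn² + dn + e; the 5 given values yield a linear system in the 5 coefficients.
Solving, the top 2 coefficients vanish, and s(n) = 2n² + 3n - 3.
Then s(4) = 41.

41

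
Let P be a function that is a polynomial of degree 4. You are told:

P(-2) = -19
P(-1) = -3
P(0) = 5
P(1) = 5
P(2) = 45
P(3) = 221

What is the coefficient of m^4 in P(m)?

First differences: 16, 8, 0, 40, 176. Second differences: -8, -8, 40, 136. Third differences: 0, 48, 96. Fourth differences: 48, 48.
Level-4 differences are constant, so P has degree 4.
Fitting a degree-4 polynomial gives P(m) = 2m^4 + 4m³ - 6m² + 5.
The coefficient of m^4 is 2.

2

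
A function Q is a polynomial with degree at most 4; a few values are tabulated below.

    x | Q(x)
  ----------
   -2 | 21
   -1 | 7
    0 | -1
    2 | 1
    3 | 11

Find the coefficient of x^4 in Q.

0

Write Q(x) = ax^4 + bx³ + cx² + dx + e; the 5 given values yield a linear system in the 5 coefficients.
Solving, the top 2 coefficients vanish, and Q(x) = 3x² - 5x - 1.
The coefficient of x^4 is 0.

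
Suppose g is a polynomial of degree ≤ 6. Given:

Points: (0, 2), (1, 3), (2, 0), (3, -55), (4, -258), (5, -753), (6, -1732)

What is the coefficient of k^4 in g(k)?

Write g(k) = ak^6 + bk^5 + ck^4 + dk³ + ek² + pk + q; the 7 given values yield a linear system in the 7 coefficients.
Solving, the top 2 coefficients vanish, and g(k) = -2k^4 + 4k³ - k + 2.
The coefficient of k^4 is -2.

-2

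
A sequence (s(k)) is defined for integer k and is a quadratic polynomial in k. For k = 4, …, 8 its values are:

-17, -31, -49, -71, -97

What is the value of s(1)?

1

First differences: -14, -18, -22, -26. Second differences: -4, -4, -4.
Level-2 differences are constant, so s has degree 2.
Fitting a degree-2 polynomial gives s(k) = -2k² + 4k - 1.
Then s(1) = 1.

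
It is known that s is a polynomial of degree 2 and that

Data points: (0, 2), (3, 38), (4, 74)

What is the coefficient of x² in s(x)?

6

Write s(x) = ax² + bx + c; the 3 given values yield a linear system in the 3 coefficients.
Solving, s(x) = 6x² - 6x + 2.
The coefficient of x² is 6.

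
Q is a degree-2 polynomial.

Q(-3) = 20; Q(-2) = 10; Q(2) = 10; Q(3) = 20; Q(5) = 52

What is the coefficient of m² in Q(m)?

Write Q(m) = am² + bm + c; the 5 given values yield a linear system in the 3 coefficients.
Solving, Q(m) = 2m² + 2.
The coefficient of m² is 2.

2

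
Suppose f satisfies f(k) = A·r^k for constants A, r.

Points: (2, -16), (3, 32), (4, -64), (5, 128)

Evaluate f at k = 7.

512

Consecutive ratio: 32/(-16) = -2, and -64/32 = -2, so r = -2.
Then A·(-2)^2 = -16 gives A = -4, and f(k) = -4·(-2)^k.
f(7) = -4·(-2)^7 = 512.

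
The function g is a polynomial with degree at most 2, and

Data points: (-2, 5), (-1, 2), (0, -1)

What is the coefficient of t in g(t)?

First differences: -3, -3.
Level-1 differences are constant, so g has degree 1.
Fitting a degree-1 polynomial gives g(t) = -3t - 1.
The coefficient of t is -3.

-3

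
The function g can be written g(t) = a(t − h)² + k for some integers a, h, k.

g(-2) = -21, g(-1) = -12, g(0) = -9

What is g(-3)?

-36

First differences 9, 3; second difference -6 = 2a, so a = -3.
Expanding, the t-coefficient is −2ah = 6h; matching it to the data gives h = 0, and then k = -9.
So g(t) = -3(t + 0)² − 9.
g(-3) = -3·(-3)² − 9 = -36.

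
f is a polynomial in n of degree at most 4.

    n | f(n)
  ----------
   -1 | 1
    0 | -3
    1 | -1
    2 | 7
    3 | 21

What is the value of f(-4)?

49

Write f(n) = an^4 + bn³ + cn² + dn + e; the 5 given values yield a linear system in the 5 coefficients.
Solving, the top 2 coefficients vanish, and f(n) = 3n² - n - 3.
Then f(-4) = 49.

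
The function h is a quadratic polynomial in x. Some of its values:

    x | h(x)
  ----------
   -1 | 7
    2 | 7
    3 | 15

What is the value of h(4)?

27

Write h(x) = ax² + bx + c; the 3 given values yield a linear system in the 3 coefficients.
Solving, h(x) = 2x² - 2x + 3.
Then h(4) = 27.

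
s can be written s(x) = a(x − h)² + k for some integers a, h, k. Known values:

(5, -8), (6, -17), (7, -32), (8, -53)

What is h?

4

First differences -9, -15, -21; second difference -6 = 2a, so a = -3.
Expanding, the x-coefficient is −2ah = 6h; matching it to the data gives h = 4, and then k = -5.
So s(x) = -3(x − 4)² − 5.
Hence h = 4.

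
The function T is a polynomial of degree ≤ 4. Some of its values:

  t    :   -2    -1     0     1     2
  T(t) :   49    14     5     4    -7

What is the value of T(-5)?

490

First differences: -35, -9, -1, -11. Second differences: 26, 8, -10. Third differences: -18, -18.
Level-3 differences are constant, so T has degree 3.
Fitting a degree-3 polynomial gives T(t) = -3t³ + 4t² - 2t + 5.
Then T(-5) = 490.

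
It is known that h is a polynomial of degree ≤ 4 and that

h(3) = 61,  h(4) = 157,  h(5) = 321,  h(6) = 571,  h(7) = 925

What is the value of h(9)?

2017

First differences: 96, 164, 250, 354. Second differences: 68, 86, 104. Third differences: 18, 18.
Level-3 differences are constant, so h has degree 3.
Fitting a degree-3 polynomial gives h(m) = 3m³ - 2m² - m + 1.
Then h(9) = 2017.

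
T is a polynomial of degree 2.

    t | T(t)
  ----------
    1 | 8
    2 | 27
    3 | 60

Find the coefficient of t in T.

-2

Write T(t) = at² + bt + c; the 3 given values yield a linear system in the 3 coefficients.
Solving, T(t) = 7t² - 2t + 3.
The coefficient of t is -2.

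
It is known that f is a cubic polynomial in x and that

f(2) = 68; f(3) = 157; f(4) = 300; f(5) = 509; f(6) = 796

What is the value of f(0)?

First differences: 89, 143, 209, 287. Second differences: 54, 66, 78. Third differences: 12, 12.
Level-3 differences are constant, so f has degree 3.
Fitting a degree-3 polynomial gives f(x) = 2x³ + 9x² + 6x + 4.
Then f(0) = 4.

4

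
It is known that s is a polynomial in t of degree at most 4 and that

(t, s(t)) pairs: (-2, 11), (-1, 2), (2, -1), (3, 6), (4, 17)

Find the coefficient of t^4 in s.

0

Write s(t) = at^4 + bt³ + ct² + dt + e; the 5 given values yield a linear system in the 5 coefficients.
Solving, the top 2 coefficients vanish, and s(t) = 2t² - 3t - 3.
The coefficient of t^4 is 0.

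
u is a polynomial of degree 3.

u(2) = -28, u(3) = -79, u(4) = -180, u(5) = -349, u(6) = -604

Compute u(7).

-963

Write u(k) = ak³ + bk² + ck + d; the 5 given values yield a linear system in the 4 coefficients.
Solving, u(k) = -3k³ + 2k² - 4k - 4.
Then u(7) = -963.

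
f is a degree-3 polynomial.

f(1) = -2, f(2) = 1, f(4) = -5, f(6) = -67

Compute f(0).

-1

Write f(k) = ak³ + bk² + ck + d; the 4 given values yield a linear system in the 4 coefficients.
Solving, f(k) = -k³ + 5k² - 5k - 1.
Then f(0) = -1.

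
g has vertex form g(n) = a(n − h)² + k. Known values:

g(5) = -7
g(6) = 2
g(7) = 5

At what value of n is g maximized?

7

First differences 9, 3; second difference -6 = 2a, so a = -3.
Expanding, the n-coefficient is −2ah = 6h; matching it to the data gives h = 7, and then k = 5.
So g(n) = -3(n − 7)² + 5.
Hence h = 7.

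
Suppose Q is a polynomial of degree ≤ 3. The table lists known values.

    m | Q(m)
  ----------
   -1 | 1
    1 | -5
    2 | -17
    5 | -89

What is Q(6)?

-125

Write Q(m) = am³ + bm² + cm + d; the 4 given values yield a linear system in the 4 coefficients.
Solving, the leading coefficient vanishes, and Q(m) = -3m² - 3m + 1.
Then Q(6) = -125.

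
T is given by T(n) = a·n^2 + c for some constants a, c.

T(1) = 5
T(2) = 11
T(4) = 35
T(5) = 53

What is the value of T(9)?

165

From T(1) = 5 and T(2) = 11: 1a + c = 5 and 4a + c = 11.
Subtracting: 3a = 6, so a = 2; then c = 5 − 2·1 = 3.
So T(n) = 2n² + 3, and T(9) = 165.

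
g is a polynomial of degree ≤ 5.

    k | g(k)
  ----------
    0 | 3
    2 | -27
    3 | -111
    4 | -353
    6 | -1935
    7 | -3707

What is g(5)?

Write g(k) = ak^5 + bk^4 + ck³ + dk² + ek + p; the 6 given values yield a linear system in the 6 coefficients.
Solving, the leading coefficient vanishes, and g(k) = -2k^4 + 4k³ - 5k² - 5k + 3.
Then g(5) = -897.

-897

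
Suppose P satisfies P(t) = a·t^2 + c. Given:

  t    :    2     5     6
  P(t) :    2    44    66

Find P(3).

From P(2) = 2 and P(5) = 44: 4a + c = 2 and 25a + c = 44.
Subtracting: 21a = 42, so a = 2; then c = 2 − 2·4 = -6.
So P(t) = 2t² − 6, and P(3) = 12.

12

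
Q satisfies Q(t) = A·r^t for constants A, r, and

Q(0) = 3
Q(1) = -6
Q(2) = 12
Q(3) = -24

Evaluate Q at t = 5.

Consecutive ratio: -6/3 = -2, and 12/(-6) = -2, so r = -2.
Then A·(-2)^0 = 3 gives A = 3, and Q(t) = 3·(-2)^t.
Q(5) = 3·(-2)^5 = -96.

-96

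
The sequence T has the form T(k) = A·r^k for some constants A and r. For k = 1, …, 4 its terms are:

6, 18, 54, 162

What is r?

Consecutive ratio: 18/6 = 3, and 54/18 = 3, so r = 3.
Then A·3^1 = 6 gives A = 2, and T(k) = 2·3^k.

3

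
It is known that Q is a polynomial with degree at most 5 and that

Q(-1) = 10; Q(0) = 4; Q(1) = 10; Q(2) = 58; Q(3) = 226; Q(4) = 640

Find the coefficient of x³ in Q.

1

First differences: -6, 6, 48, 168, 414. Second differences: 12, 42, 120, 246. Third differences: 30, 78, 126. Fourth differences: 48, 48.
Level-4 differences are constant, so Q has degree 4.
Fitting a degree-4 polynomial gives Q(x) = 2x^4 + x³ + 4x² - x + 4.
The coefficient of x³ is 1.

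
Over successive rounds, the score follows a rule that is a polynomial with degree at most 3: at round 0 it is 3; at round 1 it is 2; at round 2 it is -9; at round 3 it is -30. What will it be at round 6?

Write the value at k as P(k).
Write P(k) = ak³ + bk² + ck + d; the 4 given values yield a linear system in the 4 coefficients.
Solving, the leading coefficient vanishes, and P(k) = -5k² + 4k + 3.
Then P(6) = -153.

-153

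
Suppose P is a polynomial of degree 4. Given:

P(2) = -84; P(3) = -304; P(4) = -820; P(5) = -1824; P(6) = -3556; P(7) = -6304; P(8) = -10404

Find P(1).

Write P(t) = at^4 + bt³ + ct² + dt + e; the 7 given values yield a linear system in the 5 coefficients.
Solving, P(t) = -2t^4 - 4t³ - 2t² - 4t - 4.
Then P(1) = -16.

-16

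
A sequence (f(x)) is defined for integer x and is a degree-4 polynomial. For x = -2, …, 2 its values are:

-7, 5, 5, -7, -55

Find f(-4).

Write f(x) = ax^4 + bx³ + cx² + dx + e; the 5 given values yield a linear system in the 5 coefficients.
Solving, f(x) = -x^4 - 2x³ - 5x² - 4x + 5.
Then f(-4) = -187.

-187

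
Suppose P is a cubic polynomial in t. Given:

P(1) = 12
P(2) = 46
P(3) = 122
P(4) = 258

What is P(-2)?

-18

Write P(t) = at³ + bt² + ct + d; the 4 given values yield a linear system in the 4 coefficients.
Solving, P(t) = 3t³ + 3t² + 4t + 2.
Then P(-2) = -18.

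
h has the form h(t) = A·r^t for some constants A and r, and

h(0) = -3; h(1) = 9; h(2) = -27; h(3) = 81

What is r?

-3

Consecutive ratio: 9/(-3) = -3, and -27/9 = -3, so r = -3.
Then A·(-3)^0 = -3 gives A = -3, and h(t) = -3·(-3)^t.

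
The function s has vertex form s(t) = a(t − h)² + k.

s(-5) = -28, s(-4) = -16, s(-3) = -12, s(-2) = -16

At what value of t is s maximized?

First differences 12, 4, -4; second difference -8 = 2a, so a = -4.
Expanding, the t-coefficient is −2ah = 8h; matching it to the data gives h = -3, and then k = -12.
So s(t) = -4(t + 3)² − 12.
Hence h = -3.

-3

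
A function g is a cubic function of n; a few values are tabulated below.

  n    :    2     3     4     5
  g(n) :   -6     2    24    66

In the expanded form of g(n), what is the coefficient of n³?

Write g(n) = an³ + bn² + cn + d; the 4 given values yield a linear system in the 4 coefficients.
Solving, g(n) = n³ - 2n² - n - 4.
The coefficient of n³ is 1.

1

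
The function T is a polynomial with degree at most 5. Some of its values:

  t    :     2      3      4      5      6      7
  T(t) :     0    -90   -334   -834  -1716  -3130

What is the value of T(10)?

-12424

First differences: -90, -244, -500, -882, -1414. Second differences: -154, -256, -382, -532. Third differences: -102, -126, -150. Fourth differences: -24, -24.
Level-4 differences are constant, so T has degree 4.
Fitting a degree-4 polynomial gives T(t) = -t^4 - 3t³ + 5t² + 7t + 6.
Then T(10) = -12424.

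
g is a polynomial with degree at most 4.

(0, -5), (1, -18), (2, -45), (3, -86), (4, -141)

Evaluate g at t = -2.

-21

First differences: -13, -27, -41, -55. Second differences: -14, -14, -14.
Level-2 differences are constant, so g has degree 2.
Fitting a degree-2 polynomial gives g(t) = -7t² - 6t - 5.
Then g(-2) = -21.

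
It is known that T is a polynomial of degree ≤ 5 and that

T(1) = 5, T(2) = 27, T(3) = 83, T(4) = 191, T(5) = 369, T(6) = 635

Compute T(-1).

First differences: 22, 56, 108, 178, 266. Second differences: 34, 52, 70, 88. Third differences: 18, 18, 18.
Level-3 differences are constant, so T has degree 3.
Fitting a degree-3 polynomial gives T(m) = 3m³ - m² + 4m - 1.
Then T(-1) = -9.

-9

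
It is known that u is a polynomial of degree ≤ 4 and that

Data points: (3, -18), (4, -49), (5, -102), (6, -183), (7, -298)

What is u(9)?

-654

First differences: -31, -53, -81, -115. Second differences: -22, -28, -34. Third differences: -6, -6.
Level-3 differences are constant, so u has degree 3.
Fitting a degree-3 polynomial gives u(k) = -k³ + k² - k + 3.
Then u(9) = -654.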